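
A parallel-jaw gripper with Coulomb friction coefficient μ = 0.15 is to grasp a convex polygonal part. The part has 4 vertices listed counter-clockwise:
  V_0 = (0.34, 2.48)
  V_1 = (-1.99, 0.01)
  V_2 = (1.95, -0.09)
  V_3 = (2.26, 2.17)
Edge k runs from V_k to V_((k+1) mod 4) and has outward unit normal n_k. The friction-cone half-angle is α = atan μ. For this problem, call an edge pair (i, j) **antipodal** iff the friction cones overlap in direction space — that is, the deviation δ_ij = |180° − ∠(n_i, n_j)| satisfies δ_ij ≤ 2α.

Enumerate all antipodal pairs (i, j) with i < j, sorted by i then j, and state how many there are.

count = 1; pairs: (1,3)

α = atan 0.15 = 8.53°;  2α = 17.06°
n_0 = (-0.7274, +0.6862)
n_1 = (-0.0254, -0.9997)
n_2 = (+0.9907, -0.1359)
n_3 = (+0.1594, +0.9872)
  (0,1): δ = 48.12°  ·
  (0,2): δ = 35.52°  ·
  (0,3): δ = 124.16°  ·
  (1,2): δ = 96.36°  ·
  (1,3): δ = 7.72°  ✓
  (2,3): δ = 91.36°  ·
antipodal pairs: 1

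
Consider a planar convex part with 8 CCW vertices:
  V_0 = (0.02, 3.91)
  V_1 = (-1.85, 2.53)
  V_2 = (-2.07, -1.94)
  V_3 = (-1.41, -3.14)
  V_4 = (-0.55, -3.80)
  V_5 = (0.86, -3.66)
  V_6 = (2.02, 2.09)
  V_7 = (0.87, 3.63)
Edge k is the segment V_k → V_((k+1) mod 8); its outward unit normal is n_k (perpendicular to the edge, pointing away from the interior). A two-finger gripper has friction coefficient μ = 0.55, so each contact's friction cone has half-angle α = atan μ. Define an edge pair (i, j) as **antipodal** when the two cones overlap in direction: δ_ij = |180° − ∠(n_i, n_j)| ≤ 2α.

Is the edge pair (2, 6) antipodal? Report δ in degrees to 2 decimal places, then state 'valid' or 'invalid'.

δ = 7.94°, valid

α = atan 0.55 = 28.81°;  2α = 57.62°
edge 2: e_2 = (+0.66, -1.20);  n_2 = (-0.8762, -0.4819)
edge 6: e_6 = (-1.15, +1.54);  n_6 = (+0.8012, +0.5983)
∠(n_2, n_6) = 172.06°
δ = |180° − 172.06°| = 7.94°
7.94° ≤ 2α = 57.62°  →  valid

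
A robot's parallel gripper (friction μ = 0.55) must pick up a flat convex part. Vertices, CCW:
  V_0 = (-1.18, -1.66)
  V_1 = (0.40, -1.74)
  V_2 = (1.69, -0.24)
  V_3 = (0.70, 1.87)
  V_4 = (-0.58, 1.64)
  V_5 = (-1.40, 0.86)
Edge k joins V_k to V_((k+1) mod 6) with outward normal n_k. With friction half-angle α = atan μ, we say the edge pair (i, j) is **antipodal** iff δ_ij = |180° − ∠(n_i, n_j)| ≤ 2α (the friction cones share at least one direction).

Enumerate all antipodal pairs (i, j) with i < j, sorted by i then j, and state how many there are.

α = atan 0.55 = 28.81°;  2α = 57.62°
n_0 = (-0.0506, -0.9987)
n_1 = (+0.7582, -0.6520)
n_2 = (+0.9053, +0.4248)
n_3 = (-0.1769, +0.9842)
n_4 = (-0.6892, +0.7246)
n_5 = (-0.9962, -0.0870)
  (0,1): δ = 127.80°  ·
  (0,2): δ = 61.97°  ·
  (0,3): δ = 13.09°  ✓
  (0,4): δ = 46.47°  ✓
  (0,5): δ = 97.89°  ·
  (1,2): δ = 114.17°  ·
  (1,3): δ = 39.12°  ✓
  (1,4): δ = 5.74°  ✓
  (1,5): δ = 45.68°  ✓
  (2,3): δ = 104.95°  ·
  (2,4): δ = 71.57°  ·
  (2,5): δ = 20.15°  ✓
  (3,4): δ = 146.62°  ·
  (3,5): δ = 95.20°  ·
  (4,5): δ = 128.58°  ·
antipodal pairs: 6

count = 6; pairs: (0,3), (0,4), (1,3), (1,4), (1,5), (2,5)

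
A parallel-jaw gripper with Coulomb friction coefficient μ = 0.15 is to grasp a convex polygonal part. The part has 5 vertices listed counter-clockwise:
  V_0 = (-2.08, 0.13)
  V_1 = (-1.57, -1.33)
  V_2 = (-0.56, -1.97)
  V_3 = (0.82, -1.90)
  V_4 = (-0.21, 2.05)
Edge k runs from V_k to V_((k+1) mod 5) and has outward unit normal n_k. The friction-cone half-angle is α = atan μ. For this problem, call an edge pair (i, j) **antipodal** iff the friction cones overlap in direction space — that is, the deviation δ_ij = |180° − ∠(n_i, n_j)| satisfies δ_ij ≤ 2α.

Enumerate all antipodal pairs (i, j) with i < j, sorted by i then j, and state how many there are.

α = atan 0.15 = 8.53°;  2α = 17.06°
n_0 = (-0.9441, -0.3298)
n_1 = (-0.5353, -0.8447)
n_2 = (+0.0507, -0.9987)
n_3 = (+0.9676, +0.2523)
n_4 = (-0.7164, +0.6977)
  (0,1): δ = 141.62°  ·
  (0,2): δ = 106.35°  ·
  (0,3): δ = 4.64°  ✓
  (0,4): δ = 116.50°  ·
  (1,2): δ = 144.74°  ·
  (1,3): δ = 43.02°  ·
  (1,4): δ = 78.12°  ·
  (2,3): δ = 78.29°  ·
  (2,4): δ = 42.85°  ·
  (3,4): δ = 58.86°  ·
antipodal pairs: 1

count = 1; pairs: (0,3)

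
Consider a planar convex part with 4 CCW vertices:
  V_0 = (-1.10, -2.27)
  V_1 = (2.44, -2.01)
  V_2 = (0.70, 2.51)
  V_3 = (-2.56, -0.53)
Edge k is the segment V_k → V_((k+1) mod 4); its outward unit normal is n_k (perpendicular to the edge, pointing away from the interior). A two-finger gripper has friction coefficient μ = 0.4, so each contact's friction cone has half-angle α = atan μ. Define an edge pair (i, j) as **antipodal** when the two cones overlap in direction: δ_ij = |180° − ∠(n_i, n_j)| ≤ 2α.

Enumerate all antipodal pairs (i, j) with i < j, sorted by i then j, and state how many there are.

count = 2; pairs: (0,2), (1,3)

α = atan 0.4 = 21.80°;  2α = 43.60°
n_0 = (+0.0732, -0.9973)
n_1 = (+0.9332, +0.3593)
n_2 = (-0.6820, +0.7314)
n_3 = (-0.7661, -0.6428)
  (0,1): δ = 73.15°  ·
  (0,2): δ = 38.80°  ✓
  (0,3): δ = 125.80°  ·
  (1,2): δ = 68.05°  ·
  (1,3): δ = 18.94°  ✓
  (2,3): δ = 93.00°  ·
antipodal pairs: 2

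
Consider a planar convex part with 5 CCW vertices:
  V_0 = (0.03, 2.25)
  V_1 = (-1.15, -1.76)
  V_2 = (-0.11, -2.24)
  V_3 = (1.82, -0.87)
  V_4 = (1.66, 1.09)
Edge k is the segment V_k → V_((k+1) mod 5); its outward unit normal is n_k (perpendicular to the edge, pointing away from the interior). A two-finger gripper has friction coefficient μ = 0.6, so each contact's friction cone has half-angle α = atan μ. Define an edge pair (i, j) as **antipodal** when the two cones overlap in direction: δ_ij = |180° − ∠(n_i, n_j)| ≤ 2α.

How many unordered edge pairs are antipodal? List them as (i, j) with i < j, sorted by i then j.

count = 4; pairs: (0,2), (0,3), (1,3), (1,4)

α = atan 0.6 = 30.96°;  2α = 61.93°
n_0 = (-0.9593, +0.2823)
n_1 = (-0.4191, -0.9080)
n_2 = (+0.5788, -0.8154)
n_3 = (+0.9967, +0.0814)
n_4 = (+0.5798, +0.8147)
  (0,1): δ = 98.38°  ·
  (0,2): δ = 38.23°  ✓
  (0,3): δ = 21.06°  ✓
  (0,4): δ = 70.96°  ·
  (1,2): δ = 119.86°  ·
  (1,3): δ = 60.56°  ✓
  (1,4): δ = 10.66°  ✓
  (2,3): δ = 120.70°  ·
  (2,4): δ = 70.81°  ·
  (3,4): δ = 130.10°  ·
antipodal pairs: 4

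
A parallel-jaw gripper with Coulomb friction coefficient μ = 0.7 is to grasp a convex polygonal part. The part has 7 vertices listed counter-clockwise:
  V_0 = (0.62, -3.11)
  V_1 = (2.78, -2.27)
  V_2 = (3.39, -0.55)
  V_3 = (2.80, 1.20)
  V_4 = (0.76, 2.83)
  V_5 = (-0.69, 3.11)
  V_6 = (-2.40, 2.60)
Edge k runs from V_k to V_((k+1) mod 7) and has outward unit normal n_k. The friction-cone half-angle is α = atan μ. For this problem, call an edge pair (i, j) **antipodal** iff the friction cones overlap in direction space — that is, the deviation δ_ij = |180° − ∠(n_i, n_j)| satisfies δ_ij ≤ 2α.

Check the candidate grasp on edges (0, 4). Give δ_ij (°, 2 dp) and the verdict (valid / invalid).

α = atan 0.7 = 34.99°;  2α = 69.98°
edge 0: e_0 = (+2.16, +0.84);  n_0 = (+0.3624, -0.9320)
edge 4: e_4 = (-1.45, +0.28);  n_4 = (+0.1896, +0.9819)
∠(n_0, n_4) = 147.82°
δ = |180° − 147.82°| = 32.18°
32.18° ≤ 2α = 69.98°  →  valid

δ = 32.18°, valid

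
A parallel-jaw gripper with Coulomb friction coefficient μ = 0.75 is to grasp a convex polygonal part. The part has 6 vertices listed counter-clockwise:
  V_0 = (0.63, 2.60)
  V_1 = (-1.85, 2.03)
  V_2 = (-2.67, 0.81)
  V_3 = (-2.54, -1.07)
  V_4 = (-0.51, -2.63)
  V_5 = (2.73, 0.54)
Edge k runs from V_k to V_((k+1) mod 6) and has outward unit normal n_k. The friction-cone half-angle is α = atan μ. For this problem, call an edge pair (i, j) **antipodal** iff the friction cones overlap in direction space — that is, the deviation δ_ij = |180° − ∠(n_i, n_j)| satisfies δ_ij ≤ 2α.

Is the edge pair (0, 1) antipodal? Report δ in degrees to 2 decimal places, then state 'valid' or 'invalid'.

δ = 136.85°, invalid

α = atan 0.75 = 36.87°;  2α = 73.74°
edge 0: e_0 = (-2.48, -0.57);  n_0 = (-0.2240, +0.9746)
edge 1: e_1 = (-0.82, -1.22);  n_1 = (-0.8300, +0.5578)
∠(n_0, n_1) = 43.15°
δ = |180° − 43.15°| = 136.85°
136.85° > 2α = 73.74°  →  invalid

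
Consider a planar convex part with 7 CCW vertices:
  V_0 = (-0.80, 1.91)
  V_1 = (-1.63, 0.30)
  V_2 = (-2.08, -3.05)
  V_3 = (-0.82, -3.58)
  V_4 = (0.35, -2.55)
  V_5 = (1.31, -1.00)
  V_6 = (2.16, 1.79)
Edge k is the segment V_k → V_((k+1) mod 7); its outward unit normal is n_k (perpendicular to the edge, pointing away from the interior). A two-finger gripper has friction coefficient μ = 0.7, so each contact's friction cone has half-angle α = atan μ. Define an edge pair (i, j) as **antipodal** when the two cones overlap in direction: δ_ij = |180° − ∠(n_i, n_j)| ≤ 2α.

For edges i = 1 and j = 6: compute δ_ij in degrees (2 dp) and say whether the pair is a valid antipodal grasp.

α = atan 0.7 = 34.99°;  2α = 69.98°
edge 1: e_1 = (-0.45, -3.35);  n_1 = (-0.9911, +0.1331)
edge 6: e_6 = (-2.96, +0.12);  n_6 = (+0.0405, +0.9992)
∠(n_1, n_6) = 84.67°
δ = |180° − 84.67°| = 95.33°
95.33° > 2α = 69.98°  →  invalid

δ = 95.33°, invalid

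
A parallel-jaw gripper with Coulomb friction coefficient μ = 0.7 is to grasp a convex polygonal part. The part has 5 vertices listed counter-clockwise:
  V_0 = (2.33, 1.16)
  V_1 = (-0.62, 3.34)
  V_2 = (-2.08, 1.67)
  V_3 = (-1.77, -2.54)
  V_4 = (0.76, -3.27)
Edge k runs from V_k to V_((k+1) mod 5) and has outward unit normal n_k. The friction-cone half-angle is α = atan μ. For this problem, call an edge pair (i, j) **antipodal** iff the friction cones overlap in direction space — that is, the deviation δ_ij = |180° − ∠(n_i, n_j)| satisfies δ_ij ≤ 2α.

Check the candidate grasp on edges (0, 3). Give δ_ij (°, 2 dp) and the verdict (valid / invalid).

δ = 20.37°, valid

α = atan 0.7 = 34.99°;  2α = 69.98°
edge 0: e_0 = (-2.95, +2.18);  n_0 = (+0.5943, +0.8042)
edge 3: e_3 = (+2.53, -0.73);  n_3 = (-0.2772, -0.9608)
∠(n_0, n_3) = 159.63°
δ = |180° − 159.63°| = 20.37°
20.37° ≤ 2α = 69.98°  →  valid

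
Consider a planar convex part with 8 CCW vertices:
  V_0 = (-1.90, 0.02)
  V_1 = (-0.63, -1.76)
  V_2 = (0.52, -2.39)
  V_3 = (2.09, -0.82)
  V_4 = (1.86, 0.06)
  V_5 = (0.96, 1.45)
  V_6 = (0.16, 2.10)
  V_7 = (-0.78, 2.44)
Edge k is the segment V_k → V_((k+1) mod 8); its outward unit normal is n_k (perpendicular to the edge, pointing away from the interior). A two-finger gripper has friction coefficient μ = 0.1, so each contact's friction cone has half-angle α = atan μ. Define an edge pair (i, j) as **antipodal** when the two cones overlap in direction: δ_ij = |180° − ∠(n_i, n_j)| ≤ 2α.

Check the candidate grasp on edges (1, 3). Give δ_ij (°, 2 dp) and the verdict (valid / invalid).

δ = 46.64°, invalid

α = atan 0.1 = 5.71°;  2α = 11.42°
edge 1: e_1 = (+1.15, -0.63);  n_1 = (-0.4805, -0.8770)
edge 3: e_3 = (-0.23, +0.88);  n_3 = (+0.9675, +0.2529)
∠(n_1, n_3) = 133.36°
δ = |180° − 133.36°| = 46.64°
46.64° > 2α = 11.42°  →  invalid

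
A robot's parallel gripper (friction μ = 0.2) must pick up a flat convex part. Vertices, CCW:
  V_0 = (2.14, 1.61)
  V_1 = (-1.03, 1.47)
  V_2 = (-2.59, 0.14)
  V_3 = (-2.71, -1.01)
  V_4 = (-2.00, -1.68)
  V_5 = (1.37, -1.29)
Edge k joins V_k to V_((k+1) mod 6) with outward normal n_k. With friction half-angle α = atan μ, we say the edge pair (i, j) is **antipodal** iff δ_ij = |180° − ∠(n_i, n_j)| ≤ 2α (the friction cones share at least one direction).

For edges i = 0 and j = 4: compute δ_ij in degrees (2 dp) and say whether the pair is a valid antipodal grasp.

α = atan 0.2 = 11.31°;  2α = 22.62°
edge 0: e_0 = (-3.17, -0.14);  n_0 = (-0.0441, +0.9990)
edge 4: e_4 = (+3.37, +0.39);  n_4 = (+0.1150, -0.9934)
∠(n_0, n_4) = 175.93°
δ = |180° − 175.93°| = 4.07°
4.07° ≤ 2α = 22.62°  →  valid

δ = 4.07°, valid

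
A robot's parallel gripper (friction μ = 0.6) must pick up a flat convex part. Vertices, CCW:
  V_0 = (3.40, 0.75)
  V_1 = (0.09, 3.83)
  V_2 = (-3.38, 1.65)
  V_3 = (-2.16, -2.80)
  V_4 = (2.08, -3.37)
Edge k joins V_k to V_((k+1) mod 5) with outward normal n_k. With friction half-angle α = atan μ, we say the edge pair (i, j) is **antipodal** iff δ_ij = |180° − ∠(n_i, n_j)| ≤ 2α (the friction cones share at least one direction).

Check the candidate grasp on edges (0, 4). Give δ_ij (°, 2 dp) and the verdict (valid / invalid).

α = atan 0.6 = 30.96°;  2α = 61.93°
edge 0: e_0 = (-3.31, +3.08);  n_0 = (+0.6812, +0.7321)
edge 4: e_4 = (+1.32, +4.12);  n_4 = (+0.9523, -0.3051)
∠(n_0, n_4) = 64.83°
δ = |180° − 64.83°| = 115.17°
115.17° > 2α = 61.93°  →  invalid

δ = 115.17°, invalid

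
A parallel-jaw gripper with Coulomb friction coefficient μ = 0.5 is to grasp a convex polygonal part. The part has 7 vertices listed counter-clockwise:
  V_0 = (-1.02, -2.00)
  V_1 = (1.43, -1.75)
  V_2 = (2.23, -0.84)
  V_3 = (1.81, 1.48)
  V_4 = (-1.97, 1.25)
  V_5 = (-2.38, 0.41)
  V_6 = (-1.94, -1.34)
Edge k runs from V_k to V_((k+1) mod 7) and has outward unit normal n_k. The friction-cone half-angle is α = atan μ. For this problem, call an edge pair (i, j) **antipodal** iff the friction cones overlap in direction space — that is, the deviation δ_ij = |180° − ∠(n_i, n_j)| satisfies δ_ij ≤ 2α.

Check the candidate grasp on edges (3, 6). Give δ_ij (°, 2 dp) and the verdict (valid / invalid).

δ = 39.14°, valid

α = atan 0.5 = 26.57°;  2α = 53.13°
edge 3: e_3 = (-3.78, -0.23);  n_3 = (-0.0607, +0.9982)
edge 6: e_6 = (+0.92, -0.66);  n_6 = (-0.5829, -0.8125)
∠(n_3, n_6) = 140.86°
δ = |180° − 140.86°| = 39.14°
39.14° ≤ 2α = 53.13°  →  valid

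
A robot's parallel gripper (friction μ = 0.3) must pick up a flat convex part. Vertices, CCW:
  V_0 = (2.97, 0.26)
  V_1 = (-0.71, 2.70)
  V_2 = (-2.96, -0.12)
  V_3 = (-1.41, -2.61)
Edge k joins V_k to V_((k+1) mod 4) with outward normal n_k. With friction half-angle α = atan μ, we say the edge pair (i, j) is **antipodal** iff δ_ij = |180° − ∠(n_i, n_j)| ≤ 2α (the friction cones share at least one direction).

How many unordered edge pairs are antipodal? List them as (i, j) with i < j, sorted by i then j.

α = atan 0.3 = 16.70°;  2α = 33.40°
n_0 = (+0.5526, +0.8334)
n_1 = (-0.7817, +0.6237)
n_2 = (-0.8490, -0.5285)
n_3 = (+0.5481, -0.8364)
  (0,1): δ = 95.04°  ·
  (0,2): δ = 24.55°  ✓
  (0,3): δ = 66.78°  ·
  (1,2): δ = 109.51°  ·
  (1,3): δ = 18.18°  ✓
  (2,3): δ = 88.67°  ·
antipodal pairs: 2

count = 2; pairs: (0,2), (1,3)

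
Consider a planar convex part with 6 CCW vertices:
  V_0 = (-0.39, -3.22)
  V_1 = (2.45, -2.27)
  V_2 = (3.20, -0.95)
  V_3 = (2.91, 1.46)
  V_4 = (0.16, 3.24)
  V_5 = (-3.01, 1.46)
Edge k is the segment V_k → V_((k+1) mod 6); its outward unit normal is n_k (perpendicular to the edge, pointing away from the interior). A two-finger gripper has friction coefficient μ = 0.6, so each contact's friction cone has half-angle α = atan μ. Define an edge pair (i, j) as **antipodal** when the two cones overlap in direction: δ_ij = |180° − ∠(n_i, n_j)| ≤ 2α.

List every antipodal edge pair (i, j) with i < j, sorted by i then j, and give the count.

α = atan 0.6 = 30.96°;  2α = 61.93°
n_0 = (+0.3172, -0.9483)
n_1 = (+0.8695, -0.4940)
n_2 = (+0.9928, +0.1195)
n_3 = (+0.5434, +0.8395)
n_4 = (-0.4896, +0.8719)
n_5 = (-0.8726, -0.4885)
  (0,1): δ = 138.10°  ·
  (0,2): δ = 101.63°  ·
  (0,3): δ = 51.41°  ✓
  (0,4): δ = 10.82°  ✓
  (0,5): δ = 100.75°  ·
  (1,2): δ = 143.53°  ·
  (1,3): δ = 93.31°  ·
  (1,4): δ = 31.08°  ✓
  (1,5): δ = 58.85°  ✓
  (2,3): δ = 129.78°  ·
  (2,4): δ = 67.55°  ·
  (2,5): δ = 22.38°  ✓
  (3,4): δ = 117.77°  ·
  (3,5): δ = 27.84°  ✓
  (4,5): δ = 90.07°  ·
antipodal pairs: 6

count = 6; pairs: (0,3), (0,4), (1,4), (1,5), (2,5), (3,5)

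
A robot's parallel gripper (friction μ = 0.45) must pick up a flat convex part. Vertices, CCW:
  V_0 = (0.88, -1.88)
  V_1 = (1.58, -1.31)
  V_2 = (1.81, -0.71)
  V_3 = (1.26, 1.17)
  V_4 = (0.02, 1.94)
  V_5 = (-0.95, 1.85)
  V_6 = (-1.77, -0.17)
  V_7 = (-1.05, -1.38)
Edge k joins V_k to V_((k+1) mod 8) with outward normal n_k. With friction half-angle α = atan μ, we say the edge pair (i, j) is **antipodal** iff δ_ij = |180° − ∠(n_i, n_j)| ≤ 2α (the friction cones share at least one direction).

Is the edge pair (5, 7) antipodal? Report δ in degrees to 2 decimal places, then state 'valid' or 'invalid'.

δ = 82.43°, invalid

α = atan 0.45 = 24.23°;  2α = 48.46°
edge 5: e_5 = (-0.82, -2.02);  n_5 = (-0.9266, +0.3761)
edge 7: e_7 = (+1.93, -0.50);  n_7 = (-0.2508, -0.9680)
∠(n_5, n_7) = 97.57°
δ = |180° − 97.57°| = 82.43°
82.43° > 2α = 48.46°  →  invalid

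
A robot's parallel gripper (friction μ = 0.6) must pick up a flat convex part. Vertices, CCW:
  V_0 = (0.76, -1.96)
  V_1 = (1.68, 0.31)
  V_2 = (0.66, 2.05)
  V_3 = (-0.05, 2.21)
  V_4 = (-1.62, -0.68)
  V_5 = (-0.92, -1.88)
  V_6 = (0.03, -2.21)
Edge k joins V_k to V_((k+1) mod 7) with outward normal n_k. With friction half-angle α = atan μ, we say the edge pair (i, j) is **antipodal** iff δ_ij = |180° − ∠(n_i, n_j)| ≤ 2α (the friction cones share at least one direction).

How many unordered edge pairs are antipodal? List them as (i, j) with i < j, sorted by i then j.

α = atan 0.6 = 30.96°;  2α = 61.93°
n_0 = (+0.9268, -0.3756)
n_1 = (+0.8627, +0.5057)
n_2 = (+0.2198, +0.9755)
n_3 = (-0.8787, +0.4774)
n_4 = (-0.8638, -0.5039)
n_5 = (-0.3281, -0.9446)
n_6 = (+0.3240, -0.9461)
  (0,1): δ = 127.56°  ·
  (0,2): δ = 80.64°  ·
  (0,3): δ = 6.45°  ✓
  (0,4): δ = 52.32°  ✓
  (0,5): δ = 92.91°  ·
  (0,6): δ = 130.97°  ·
  (1,2): δ = 133.08°  ·
  (1,3): δ = 58.89°  ✓
  (1,4): δ = 0.12°  ✓
  (1,5): δ = 40.47°  ✓
  (1,6): δ = 78.53°  ·
  (2,3): δ = 105.81°  ·
  (2,4): δ = 47.04°  ✓
  (2,5): δ = 6.46°  ✓
  (2,6): δ = 31.60°  ✓
  (3,4): δ = 121.23°  ·
  (3,5): δ = 80.64°  ·
  (3,6): δ = 42.58°  ✓
  (4,5): δ = 139.41°  ·
  (4,6): δ = 101.35°  ·
  (5,6): δ = 141.94°  ·
antipodal pairs: 9

count = 9; pairs: (0,3), (0,4), (1,3), (1,4), (1,5), (2,4), (2,5), (2,6), (3,6)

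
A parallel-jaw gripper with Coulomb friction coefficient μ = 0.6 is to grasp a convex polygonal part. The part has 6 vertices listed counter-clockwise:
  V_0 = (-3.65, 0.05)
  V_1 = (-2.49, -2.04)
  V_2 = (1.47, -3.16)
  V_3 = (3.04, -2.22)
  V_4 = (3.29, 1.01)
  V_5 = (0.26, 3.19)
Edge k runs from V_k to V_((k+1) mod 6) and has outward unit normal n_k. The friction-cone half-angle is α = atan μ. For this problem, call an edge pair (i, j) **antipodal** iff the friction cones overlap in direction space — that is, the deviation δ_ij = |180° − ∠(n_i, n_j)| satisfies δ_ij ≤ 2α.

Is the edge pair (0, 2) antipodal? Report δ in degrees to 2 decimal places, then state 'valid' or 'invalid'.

α = atan 0.6 = 30.96°;  2α = 61.93°
edge 0: e_0 = (+1.16, -2.09);  n_0 = (-0.8744, -0.4853)
edge 2: e_2 = (+1.57, +0.94);  n_2 = (+0.5137, -0.8580)
∠(n_0, n_2) = 91.88°
δ = |180° − 91.88°| = 88.12°
88.12° > 2α = 61.93°  →  invalid

δ = 88.12°, invalid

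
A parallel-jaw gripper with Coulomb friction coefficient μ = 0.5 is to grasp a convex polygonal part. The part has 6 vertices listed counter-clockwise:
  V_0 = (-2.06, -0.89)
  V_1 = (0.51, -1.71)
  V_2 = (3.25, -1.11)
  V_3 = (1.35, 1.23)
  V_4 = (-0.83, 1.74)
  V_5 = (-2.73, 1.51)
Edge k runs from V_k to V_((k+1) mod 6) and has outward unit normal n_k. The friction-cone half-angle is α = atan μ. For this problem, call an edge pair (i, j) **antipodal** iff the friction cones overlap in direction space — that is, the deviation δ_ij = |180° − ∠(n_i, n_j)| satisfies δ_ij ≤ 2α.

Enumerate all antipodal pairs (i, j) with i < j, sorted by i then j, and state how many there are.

count = 6; pairs: (0,2), (0,3), (0,4), (1,3), (1,4), (2,5)

α = atan 0.5 = 26.57°;  2α = 53.13°
n_0 = (-0.3040, -0.9527)
n_1 = (+0.2139, -0.9769)
n_2 = (+0.7763, +0.6303)
n_3 = (+0.2278, +0.9737)
n_4 = (-0.1202, +0.9928)
n_5 = (-0.9632, -0.2689)
  (0,1): δ = 149.95°  ·
  (0,2): δ = 33.23°  ✓
  (0,3): δ = 4.53°  ✓
  (0,4): δ = 24.60°  ✓
  (0,5): δ = 123.29°  ·
  (1,2): δ = 63.28°  ·
  (1,3): δ = 25.52°  ✓
  (1,4): δ = 5.45°  ✓
  (1,5): δ = 93.25°  ·
  (2,3): δ = 142.24°  ·
  (2,4): δ = 122.17°  ·
  (2,5): δ = 23.48°  ✓
  (3,4): δ = 159.93°  ·
  (3,5): δ = 61.23°  ·
  (4,5): δ = 81.30°  ·
antipodal pairs: 6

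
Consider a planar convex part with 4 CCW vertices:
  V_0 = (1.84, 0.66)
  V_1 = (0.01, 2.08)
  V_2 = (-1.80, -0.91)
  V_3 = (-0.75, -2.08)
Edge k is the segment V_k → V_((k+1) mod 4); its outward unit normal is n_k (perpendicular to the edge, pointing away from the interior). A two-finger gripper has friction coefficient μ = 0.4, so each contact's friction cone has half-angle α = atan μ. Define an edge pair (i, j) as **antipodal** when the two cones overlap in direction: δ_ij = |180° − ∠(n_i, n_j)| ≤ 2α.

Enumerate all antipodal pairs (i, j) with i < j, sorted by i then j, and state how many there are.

count = 2; pairs: (0,2), (1,3)

α = atan 0.4 = 21.80°;  2α = 43.60°
n_0 = (+0.6130, +0.7900)
n_1 = (-0.8555, +0.5179)
n_2 = (-0.7442, -0.6679)
n_3 = (+0.7267, -0.6869)
  (0,1): δ = 83.38°  ·
  (0,2): δ = 10.28°  ✓
  (0,3): δ = 84.42°  ·
  (1,2): δ = 106.91°  ·
  (1,3): δ = 12.20°  ✓
  (2,3): δ = 85.29°  ·
antipodal pairs: 2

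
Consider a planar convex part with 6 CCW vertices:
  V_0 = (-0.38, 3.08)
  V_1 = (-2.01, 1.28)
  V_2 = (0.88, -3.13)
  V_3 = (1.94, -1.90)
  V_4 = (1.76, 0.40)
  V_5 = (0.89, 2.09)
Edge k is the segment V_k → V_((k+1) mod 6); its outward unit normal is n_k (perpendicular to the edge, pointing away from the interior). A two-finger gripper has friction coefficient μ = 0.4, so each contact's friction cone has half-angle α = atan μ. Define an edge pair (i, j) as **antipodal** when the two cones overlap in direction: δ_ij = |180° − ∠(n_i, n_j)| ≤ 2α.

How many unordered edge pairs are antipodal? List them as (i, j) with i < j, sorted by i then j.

α = atan 0.4 = 21.80°;  2α = 43.60°
n_0 = (-0.7412, +0.6712)
n_1 = (-0.8364, -0.5481)
n_2 = (+0.7575, -0.6528)
n_3 = (+0.9970, +0.0780)
n_4 = (+0.8891, +0.4577)
n_5 = (+0.6148, +0.7887)
  (0,1): δ = 104.60°  ·
  (0,2): δ = 1.41°  ✓
  (0,3): δ = 46.64°  ·
  (0,4): δ = 69.40°  ·
  (0,5): δ = 94.23°  ·
  (1,2): δ = 73.99°  ·
  (1,3): δ = 28.76°  ✓
  (1,4): δ = 6.00°  ✓
  (1,5): δ = 18.82°  ✓
  (2,3): δ = 134.77°  ·
  (2,4): δ = 112.01°  ·
  (2,5): δ = 87.18°  ·
  (3,4): δ = 157.24°  ·
  (3,5): δ = 132.41°  ·
  (4,5): δ = 155.18°  ·
antipodal pairs: 4

count = 4; pairs: (0,2), (1,3), (1,4), (1,5)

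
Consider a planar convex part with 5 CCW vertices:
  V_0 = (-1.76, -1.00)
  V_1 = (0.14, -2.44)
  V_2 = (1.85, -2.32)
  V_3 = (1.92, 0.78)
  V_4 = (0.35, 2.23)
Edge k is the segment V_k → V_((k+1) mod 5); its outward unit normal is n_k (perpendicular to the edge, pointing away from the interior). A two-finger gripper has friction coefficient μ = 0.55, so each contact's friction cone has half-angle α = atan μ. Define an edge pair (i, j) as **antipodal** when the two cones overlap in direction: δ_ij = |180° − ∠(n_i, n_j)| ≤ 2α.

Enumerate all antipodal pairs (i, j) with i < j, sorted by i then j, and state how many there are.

α = atan 0.55 = 28.81°;  2α = 57.62°
n_0 = (-0.6040, -0.7970)
n_1 = (+0.0700, -0.9975)
n_2 = (+0.9997, -0.0226)
n_3 = (+0.6785, +0.7346)
n_4 = (-0.8372, +0.5469)
  (0,1): δ = 138.83°  ·
  (0,2): δ = 54.14°  ✓
  (0,3): δ = 5.57°  ✓
  (0,4): δ = 94.00°  ·
  (1,2): δ = 95.31°  ·
  (1,3): δ = 46.74°  ✓
  (1,4): δ = 52.83°  ✓
  (2,3): δ = 131.43°  ·
  (2,4): δ = 31.86°  ✓
  (3,4): δ = 80.43°  ·
antipodal pairs: 5

count = 5; pairs: (0,2), (0,3), (1,3), (1,4), (2,4)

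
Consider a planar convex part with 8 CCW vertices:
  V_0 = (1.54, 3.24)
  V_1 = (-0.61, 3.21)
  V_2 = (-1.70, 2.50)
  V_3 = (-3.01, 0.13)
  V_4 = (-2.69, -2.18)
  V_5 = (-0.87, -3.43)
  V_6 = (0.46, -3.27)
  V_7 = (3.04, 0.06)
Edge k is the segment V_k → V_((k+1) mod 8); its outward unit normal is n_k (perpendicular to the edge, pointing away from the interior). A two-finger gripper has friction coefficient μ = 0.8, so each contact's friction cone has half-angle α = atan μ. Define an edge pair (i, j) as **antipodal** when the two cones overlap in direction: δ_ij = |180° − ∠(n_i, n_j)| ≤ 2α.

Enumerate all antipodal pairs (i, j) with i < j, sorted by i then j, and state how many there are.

α = atan 0.8 = 38.66°;  2α = 77.32°
n_0 = (-0.0140, +0.9999)
n_1 = (-0.5458, +0.8379)
n_2 = (-0.8752, +0.4838)
n_3 = (-0.9905, -0.1372)
n_4 = (-0.5661, -0.8243)
n_5 = (+0.1194, -0.9928)
n_6 = (+0.7905, -0.6125)
n_7 = (+0.9044, +0.4266)
  (0,1): δ = 147.72°  ·
  (0,2): δ = 119.73°  ·
  (0,3): δ = 82.91°  ·
  (0,4): δ = 35.28°  ✓
  (0,5): δ = 6.06°  ✓
  (0,6): δ = 51.43°  ✓
  (0,7): δ = 114.45°  ·
  (1,2): δ = 152.01°  ·
  (1,3): δ = 115.19°  ·
  (1,4): δ = 67.56°  ✓
  (1,5): δ = 26.22°  ✓
  (1,6): δ = 19.15°  ✓
  (1,7): δ = 82.17°  ·
  (2,3): δ = 143.18°  ·
  (2,4): δ = 95.55°  ·
  (2,5): δ = 54.21°  ✓
  (2,6): δ = 8.84°  ✓
  (2,7): δ = 54.18°  ✓
  (3,4): δ = 132.37°  ·
  (3,5): δ = 91.03°  ·
  (3,6): δ = 45.65°  ✓
  (3,7): δ = 17.37°  ✓
  (4,5): δ = 138.66°  ·
  (4,6): δ = 93.29°  ·
  (4,7): δ = 30.27°  ✓
  (5,6): δ = 134.63°  ·
  (5,7): δ = 71.61°  ✓
  (6,7): δ = 116.98°  ·
antipodal pairs: 13

count = 13; pairs: (0,4), (0,5), (0,6), (1,4), (1,5), (1,6), (2,5), (2,6), (2,7), (3,6), (3,7), (4,7), (5,7)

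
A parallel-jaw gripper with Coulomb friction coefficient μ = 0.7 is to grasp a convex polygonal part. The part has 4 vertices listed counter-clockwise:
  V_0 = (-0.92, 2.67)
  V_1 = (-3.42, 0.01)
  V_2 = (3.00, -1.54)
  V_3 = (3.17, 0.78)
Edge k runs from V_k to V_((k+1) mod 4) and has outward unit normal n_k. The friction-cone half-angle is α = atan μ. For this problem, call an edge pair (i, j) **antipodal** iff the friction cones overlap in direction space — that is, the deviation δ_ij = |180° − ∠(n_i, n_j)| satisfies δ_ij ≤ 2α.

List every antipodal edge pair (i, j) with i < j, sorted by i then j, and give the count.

α = atan 0.7 = 34.99°;  2α = 69.98°
n_0 = (-0.7287, +0.6849)
n_1 = (-0.2347, -0.9721)
n_2 = (+0.9973, -0.0731)
n_3 = (+0.4195, +0.9078)
  (0,1): δ = 60.35°  ✓
  (0,2): δ = 39.03°  ✓
  (0,3): δ = 108.42°  ·
  (1,2): δ = 80.62°  ·
  (1,3): δ = 11.23°  ✓
  (2,3): δ = 110.61°  ·
antipodal pairs: 3

count = 3; pairs: (0,1), (0,2), (1,3)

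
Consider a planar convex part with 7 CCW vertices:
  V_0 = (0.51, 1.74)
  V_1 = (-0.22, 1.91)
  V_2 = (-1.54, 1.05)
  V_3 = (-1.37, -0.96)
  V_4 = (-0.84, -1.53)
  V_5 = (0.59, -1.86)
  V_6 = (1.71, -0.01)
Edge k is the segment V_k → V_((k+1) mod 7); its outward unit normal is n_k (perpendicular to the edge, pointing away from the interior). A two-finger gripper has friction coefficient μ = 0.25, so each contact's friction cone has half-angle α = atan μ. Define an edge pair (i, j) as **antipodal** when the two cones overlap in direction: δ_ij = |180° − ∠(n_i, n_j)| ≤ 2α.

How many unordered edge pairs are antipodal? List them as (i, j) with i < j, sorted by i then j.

α = atan 0.25 = 14.04°;  2α = 28.07°
n_0 = (+0.2268, +0.9739)
n_1 = (-0.5459, +0.8379)
n_2 = (-0.9964, -0.0843)
n_3 = (-0.7323, -0.6809)
n_4 = (-0.2249, -0.9744)
n_5 = (+0.8554, -0.5179)
n_6 = (+0.8247, +0.5655)
  (0,1): δ = 133.81°  ·
  (0,2): δ = 72.06°  ·
  (0,3): δ = 33.97°  ·
  (0,4): δ = 0.11°  ✓
  (0,5): δ = 71.92°  ·
  (0,6): δ = 137.55°  ·
  (1,2): δ = 118.25°  ·
  (1,3): δ = 80.17°  ·
  (1,4): δ = 46.08°  ·
  (1,5): δ = 25.72°  ✓
  (1,6): δ = 91.35°  ·
  (2,3): δ = 141.92°  ·
  (2,4): δ = 107.83°  ·
  (2,5): δ = 36.03°  ·
  (2,6): δ = 29.60°  ·
  (3,4): δ = 145.91°  ·
  (3,5): δ = 74.11°  ·
  (3,6): δ = 8.48°  ✓
  (4,5): δ = 108.20°  ·
  (4,6): δ = 42.57°  ·
  (5,6): δ = 114.37°  ·
antipodal pairs: 3

count = 3; pairs: (0,4), (1,5), (3,6)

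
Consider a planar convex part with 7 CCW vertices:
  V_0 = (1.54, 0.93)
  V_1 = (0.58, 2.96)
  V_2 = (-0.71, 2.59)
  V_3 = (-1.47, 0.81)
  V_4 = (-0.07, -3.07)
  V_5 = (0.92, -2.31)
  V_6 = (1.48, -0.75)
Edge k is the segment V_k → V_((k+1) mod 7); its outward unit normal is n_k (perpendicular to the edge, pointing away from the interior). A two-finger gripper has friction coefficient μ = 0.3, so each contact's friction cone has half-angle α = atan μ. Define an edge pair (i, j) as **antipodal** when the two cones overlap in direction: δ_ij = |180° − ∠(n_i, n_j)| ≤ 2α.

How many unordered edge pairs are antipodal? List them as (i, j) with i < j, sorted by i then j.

α = atan 0.3 = 16.70°;  2α = 33.40°
n_0 = (+0.9040, +0.4275)
n_1 = (-0.2757, +0.9612)
n_2 = (-0.9197, +0.3927)
n_3 = (-0.9406, -0.3394)
n_4 = (+0.6089, -0.7932)
n_5 = (+0.9412, -0.3379)
n_6 = (+0.9994, -0.0357)
  (0,1): δ = 99.31°  ·
  (0,2): δ = 48.43°  ·
  (0,3): δ = 5.47°  ✓
  (0,4): δ = 102.20°  ·
  (0,5): δ = 134.94°  ·
  (0,6): δ = 152.64°  ·
  (1,2): δ = 129.12°  ·
  (1,3): δ = 86.16°  ·
  (1,4): δ = 21.51°  ✓
  (1,5): δ = 54.25°  ·
  (1,6): δ = 71.95°  ·
  (2,3): δ = 137.04°  ·
  (2,4): δ = 29.37°  ✓
  (2,5): δ = 3.37°  ✓
  (2,6): δ = 21.08°  ✓
  (3,4): δ = 72.33°  ·
  (3,5): δ = 39.59°  ·
  (3,6): δ = 21.89°  ✓
  (4,5): δ = 147.26°  ·
  (4,6): δ = 129.56°  ·
  (5,6): δ = 162.30°  ·
antipodal pairs: 6

count = 6; pairs: (0,3), (1,4), (2,4), (2,5), (2,6), (3,6)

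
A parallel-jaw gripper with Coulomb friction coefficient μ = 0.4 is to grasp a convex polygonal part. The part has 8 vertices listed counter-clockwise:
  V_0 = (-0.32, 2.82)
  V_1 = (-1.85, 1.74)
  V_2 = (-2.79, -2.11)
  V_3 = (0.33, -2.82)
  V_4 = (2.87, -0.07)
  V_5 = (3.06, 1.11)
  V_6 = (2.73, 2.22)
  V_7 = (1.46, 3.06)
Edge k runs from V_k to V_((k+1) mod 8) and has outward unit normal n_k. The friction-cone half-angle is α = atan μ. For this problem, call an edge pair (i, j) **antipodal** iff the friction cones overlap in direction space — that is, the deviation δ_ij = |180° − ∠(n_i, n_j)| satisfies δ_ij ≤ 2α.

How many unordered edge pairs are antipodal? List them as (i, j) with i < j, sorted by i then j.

count = 7; pairs: (0,3), (1,3), (1,4), (1,5), (2,6), (2,7), (3,7)

α = atan 0.4 = 21.80°;  2α = 43.60°
n_0 = (-0.5767, +0.8170)
n_1 = (-0.9715, +0.2372)
n_2 = (-0.2219, -0.9751)
n_3 = (+0.7346, -0.6785)
n_4 = (+0.9873, -0.1590)
n_5 = (+0.9585, +0.2850)
n_6 = (+0.5517, +0.8341)
n_7 = (-0.1336, +0.9910)
  (0,1): δ = 138.94°  ·
  (0,2): δ = 48.04°  ·
  (0,3): δ = 12.06°  ✓
  (0,4): δ = 45.64°  ·
  (0,5): δ = 71.34°  ·
  (0,6): δ = 111.30°  ·
  (0,7): δ = 152.46°  ·
  (1,2): δ = 89.10°  ·
  (1,3): δ = 29.01°  ✓
  (1,4): δ = 4.57°  ✓
  (1,5): δ = 30.28°  ✓
  (1,6): δ = 70.24°  ·
  (1,7): δ = 111.40°  ·
  (2,3): δ = 119.91°  ·
  (2,4): δ = 86.33°  ·
  (2,5): δ = 60.62°  ·
  (2,6): δ = 20.66°  ✓
  (2,7): δ = 20.50°  ✓
  (3,4): δ = 146.42°  ·
  (3,5): δ = 120.72°  ·
  (3,6): δ = 80.75°  ·
  (3,7): δ = 39.59°  ✓
  (4,5): δ = 154.30°  ·
  (4,6): δ = 114.33°  ·
  (4,7): δ = 73.17°  ·
  (5,6): δ = 140.04°  ·
  (5,7): δ = 98.88°  ·
  (6,7): δ = 138.84°  ·
antipodal pairs: 7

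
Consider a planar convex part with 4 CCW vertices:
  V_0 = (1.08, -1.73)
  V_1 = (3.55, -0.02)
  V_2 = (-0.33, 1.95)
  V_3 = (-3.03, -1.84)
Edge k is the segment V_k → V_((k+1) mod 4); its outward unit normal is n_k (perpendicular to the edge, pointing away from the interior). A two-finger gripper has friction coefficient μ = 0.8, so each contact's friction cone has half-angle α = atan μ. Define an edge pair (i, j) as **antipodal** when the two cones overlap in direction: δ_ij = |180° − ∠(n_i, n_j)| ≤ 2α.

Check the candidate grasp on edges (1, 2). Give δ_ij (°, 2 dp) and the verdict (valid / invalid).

δ = 98.55°, invalid

α = atan 0.8 = 38.66°;  2α = 77.32°
edge 1: e_1 = (-3.88, +1.97);  n_1 = (+0.4527, +0.8917)
edge 2: e_2 = (-2.70, -3.79);  n_2 = (-0.8145, +0.5802)
∠(n_1, n_2) = 81.45°
δ = |180° − 81.45°| = 98.55°
98.55° > 2α = 77.32°  →  invalid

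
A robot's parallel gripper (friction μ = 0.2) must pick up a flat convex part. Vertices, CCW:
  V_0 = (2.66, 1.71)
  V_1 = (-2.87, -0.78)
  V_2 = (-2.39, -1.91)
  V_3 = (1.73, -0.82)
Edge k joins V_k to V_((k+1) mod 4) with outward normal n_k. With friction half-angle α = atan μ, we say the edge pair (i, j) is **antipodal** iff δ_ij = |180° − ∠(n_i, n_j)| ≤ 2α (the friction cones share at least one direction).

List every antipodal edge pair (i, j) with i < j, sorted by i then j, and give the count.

count = 1; pairs: (0,2)

α = atan 0.2 = 11.31°;  2α = 22.62°
n_0 = (-0.4106, +0.9118)
n_1 = (-0.9204, -0.3910)
n_2 = (+0.2558, -0.9667)
n_3 = (+0.9386, -0.3450)
  (0,1): δ = 91.23°  ·
  (0,2): δ = 9.42°  ✓
  (0,3): δ = 45.58°  ·
  (1,2): δ = 98.20°  ·
  (1,3): δ = 43.20°  ·
  (2,3): δ = 125.00°  ·
antipodal pairs: 1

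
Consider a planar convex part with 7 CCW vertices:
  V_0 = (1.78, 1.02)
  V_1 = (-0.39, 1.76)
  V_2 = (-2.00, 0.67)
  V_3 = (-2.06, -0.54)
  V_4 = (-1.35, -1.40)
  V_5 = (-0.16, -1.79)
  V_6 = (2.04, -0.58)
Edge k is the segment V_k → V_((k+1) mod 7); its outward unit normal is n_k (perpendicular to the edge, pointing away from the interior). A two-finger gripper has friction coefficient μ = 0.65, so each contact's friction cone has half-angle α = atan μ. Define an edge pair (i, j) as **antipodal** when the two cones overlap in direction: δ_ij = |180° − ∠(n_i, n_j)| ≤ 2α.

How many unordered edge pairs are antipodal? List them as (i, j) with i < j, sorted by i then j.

count = 10; pairs: (0,3), (0,4), (0,5), (1,4), (1,5), (1,6), (2,5), (2,6), (3,6), (4,6)

α = atan 0.65 = 33.02°;  2α = 66.05°
n_0 = (+0.3228, +0.9465)
n_1 = (-0.5606, +0.8281)
n_2 = (-0.9988, +0.0495)
n_3 = (-0.7712, -0.6366)
n_4 = (-0.3114, -0.9503)
n_5 = (+0.4819, -0.8762)
n_6 = (+0.9871, +0.1604)
  (0,1): δ = 127.07°  ·
  (0,2): δ = 74.01°  ·
  (0,3): δ = 31.63°  ✓
  (0,4): δ = 0.68°  ✓
  (0,5): δ = 47.64°  ✓
  (0,6): δ = 118.06°  ·
  (1,2): δ = 126.94°  ·
  (1,3): δ = 84.56°  ·
  (1,4): δ = 52.24°  ✓
  (1,5): δ = 5.29°  ✓
  (1,6): δ = 65.13°  ✓
  (2,3): δ = 137.62°  ·
  (2,4): δ = 105.31°  ·
  (2,5): δ = 58.35°  ✓
  (2,6): δ = 12.07°  ✓
  (3,4): δ = 147.69°  ·
  (3,5): δ = 100.73°  ·
  (3,6): δ = 30.31°  ✓
  (4,5): δ = 133.04°  ·
  (4,6): δ = 62.62°  ✓
  (5,6): δ = 109.58°  ·
antipodal pairs: 10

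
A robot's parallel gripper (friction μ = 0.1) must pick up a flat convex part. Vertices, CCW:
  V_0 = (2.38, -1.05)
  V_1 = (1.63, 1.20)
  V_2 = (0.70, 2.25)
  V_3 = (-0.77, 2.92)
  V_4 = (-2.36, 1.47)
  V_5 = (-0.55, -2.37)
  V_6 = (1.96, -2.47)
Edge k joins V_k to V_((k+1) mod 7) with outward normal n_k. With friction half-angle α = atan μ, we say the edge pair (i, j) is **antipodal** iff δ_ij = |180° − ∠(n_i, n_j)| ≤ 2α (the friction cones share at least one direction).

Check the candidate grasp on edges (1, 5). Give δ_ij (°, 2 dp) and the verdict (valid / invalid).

δ = 46.19°, invalid

α = atan 0.1 = 5.71°;  2α = 11.42°
edge 1: e_1 = (-0.93, +1.05);  n_1 = (+0.7486, +0.6630)
edge 5: e_5 = (+2.51, -0.10);  n_5 = (-0.0398, -0.9992)
∠(n_1, n_5) = 133.81°
δ = |180° − 133.81°| = 46.19°
46.19° > 2α = 11.42°  →  invalid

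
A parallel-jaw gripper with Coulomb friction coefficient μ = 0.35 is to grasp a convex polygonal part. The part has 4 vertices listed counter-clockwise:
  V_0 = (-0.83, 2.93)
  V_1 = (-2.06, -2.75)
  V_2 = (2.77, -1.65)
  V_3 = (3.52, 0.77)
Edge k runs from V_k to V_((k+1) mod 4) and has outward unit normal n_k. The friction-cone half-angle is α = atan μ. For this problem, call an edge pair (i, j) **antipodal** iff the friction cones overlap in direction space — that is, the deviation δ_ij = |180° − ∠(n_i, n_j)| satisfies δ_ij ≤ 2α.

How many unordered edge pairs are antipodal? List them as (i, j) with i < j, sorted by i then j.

α = atan 0.35 = 19.29°;  2α = 38.58°
n_0 = (-0.9773, +0.2116)
n_1 = (+0.2221, -0.9750)
n_2 = (+0.9552, -0.2960)
n_3 = (+0.4447, +0.8957)
  (0,1): δ = 64.95°  ·
  (0,2): δ = 5.00°  ✓
  (0,3): δ = 75.81°  ·
  (1,2): δ = 120.05°  ·
  (1,3): δ = 39.24°  ·
  (2,3): δ = 99.19°  ·
antipodal pairs: 1

count = 1; pairs: (0,2)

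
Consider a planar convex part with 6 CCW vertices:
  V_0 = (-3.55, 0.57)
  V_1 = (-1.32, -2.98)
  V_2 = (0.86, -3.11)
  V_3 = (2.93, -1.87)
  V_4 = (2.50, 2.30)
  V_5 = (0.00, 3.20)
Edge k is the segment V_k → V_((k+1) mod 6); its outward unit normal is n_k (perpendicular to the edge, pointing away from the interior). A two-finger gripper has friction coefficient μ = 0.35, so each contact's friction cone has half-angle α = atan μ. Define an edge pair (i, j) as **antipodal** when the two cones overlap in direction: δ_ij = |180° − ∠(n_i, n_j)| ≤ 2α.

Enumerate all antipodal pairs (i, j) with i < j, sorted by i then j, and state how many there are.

α = atan 0.35 = 19.29°;  2α = 38.58°
n_0 = (-0.8468, -0.5319)
n_1 = (-0.0595, -0.9982)
n_2 = (+0.5139, -0.8579)
n_3 = (+0.9947, +0.1026)
n_4 = (+0.3387, +0.9409)
n_5 = (-0.5953, +0.8035)
  (0,1): δ = 125.55°  ·
  (0,2): δ = 91.21°  ·
  (0,3): δ = 26.25°  ✓
  (0,4): δ = 38.07°  ✓
  (0,5): δ = 94.40°  ·
  (1,2): δ = 145.66°  ·
  (1,3): δ = 80.70°  ·
  (1,4): δ = 16.39°  ✓
  (1,5): δ = 39.95°  ·
  (2,3): δ = 115.04°  ·
  (2,4): δ = 50.72°  ·
  (2,5): δ = 5.61°  ✓
  (3,4): δ = 115.69°  ·
  (3,5): δ = 59.35°  ·
  (4,5): δ = 123.67°  ·
antipodal pairs: 4

count = 4; pairs: (0,3), (0,4), (1,4), (2,5)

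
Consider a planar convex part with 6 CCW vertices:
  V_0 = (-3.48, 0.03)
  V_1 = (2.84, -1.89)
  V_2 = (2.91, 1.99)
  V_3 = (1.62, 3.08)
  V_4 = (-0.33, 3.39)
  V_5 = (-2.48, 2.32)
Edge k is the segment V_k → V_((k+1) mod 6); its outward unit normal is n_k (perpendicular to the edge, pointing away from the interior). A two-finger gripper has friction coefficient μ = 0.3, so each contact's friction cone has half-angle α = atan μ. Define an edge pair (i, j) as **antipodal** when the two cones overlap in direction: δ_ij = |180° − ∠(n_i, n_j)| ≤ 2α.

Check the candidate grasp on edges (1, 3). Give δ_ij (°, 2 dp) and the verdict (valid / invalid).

α = atan 0.3 = 16.70°;  2α = 33.40°
edge 1: e_1 = (+0.07, +3.88);  n_1 = (+0.9998, -0.0180)
edge 3: e_3 = (-1.95, +0.31);  n_3 = (+0.1570, +0.9876)
∠(n_1, n_3) = 82.00°
δ = |180° − 82.00°| = 98.00°
98.00° > 2α = 33.40°  →  invalid

δ = 98.00°, invalid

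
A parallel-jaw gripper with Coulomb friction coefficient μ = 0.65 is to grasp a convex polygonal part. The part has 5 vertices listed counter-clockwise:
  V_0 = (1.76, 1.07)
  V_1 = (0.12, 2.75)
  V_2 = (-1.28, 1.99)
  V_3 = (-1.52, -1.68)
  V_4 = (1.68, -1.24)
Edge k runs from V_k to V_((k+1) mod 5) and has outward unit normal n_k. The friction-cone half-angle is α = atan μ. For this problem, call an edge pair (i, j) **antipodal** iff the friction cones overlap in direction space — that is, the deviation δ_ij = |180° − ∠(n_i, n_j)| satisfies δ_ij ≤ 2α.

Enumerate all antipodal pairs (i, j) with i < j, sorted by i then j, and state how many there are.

count = 5; pairs: (0,2), (0,3), (1,3), (1,4), (2,4)

α = atan 0.65 = 33.02°;  2α = 66.05°
n_0 = (+0.7156, +0.6985)
n_1 = (-0.4771, +0.8789)
n_2 = (-0.9979, +0.0653)
n_3 = (+0.1362, -0.9907)
n_4 = (+0.9994, -0.0346)
  (0,1): δ = 105.81°  ·
  (0,2): δ = 48.05°  ✓
  (0,3): δ = 53.52°  ✓
  (0,4): δ = 133.71°  ·
  (1,2): δ = 122.24°  ·
  (1,3): δ = 20.67°  ✓
  (1,4): δ = 59.52°  ✓
  (2,3): δ = 78.43°  ·
  (2,4): δ = 1.76°  ✓
  (3,4): δ = 99.81°  ·
antipodal pairs: 5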